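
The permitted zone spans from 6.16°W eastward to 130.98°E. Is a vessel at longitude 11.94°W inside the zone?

Band width going east from -6.16° to +130.98°: ((130.98 − -6.16) mod 360) = 137.14°.
Offset of -11.94° east of the west edge: ((-11.94 − -6.16) mod 360) = 354.22°.
354.22° > 137.14° ⇒ outside.

No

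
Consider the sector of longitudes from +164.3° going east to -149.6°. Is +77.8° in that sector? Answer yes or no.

Band width going east from +164.3° to -149.6°: ((-149.6 − 164.3) mod 360) = 46.1°.
Offset of +77.8° east of the west edge: ((77.8 − 164.3) mod 360) = 273.5°.
273.5° > 46.1° ⇒ outside.

No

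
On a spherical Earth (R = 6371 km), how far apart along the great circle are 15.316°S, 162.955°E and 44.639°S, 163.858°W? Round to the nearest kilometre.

Δλ = -163.858 − 162.955 = -326.813°; wrapped into (−180°, 180°]: 33.187°.
Δφ = -44.639 − -15.316 = -29.323°.
a = sin²(Δφ/2) + cos φ₁ · cos φ₂ · sin²(Δλ/2) = 0.120033.
c = 2·atan2(√a, √(1−a)) = 0.70759 rad → d = 6371·c ≈ 4508.03 km.

4508 km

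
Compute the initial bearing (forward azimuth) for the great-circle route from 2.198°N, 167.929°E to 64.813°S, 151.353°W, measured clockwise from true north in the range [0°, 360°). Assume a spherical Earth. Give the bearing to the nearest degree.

163°

Δλ = -151.353 − 167.929 = -319.282°; wrapped into (−180°, 180°]: 40.718°.
θ = atan2( sin Δλ · cos φ₂ , cos φ₁ · sin φ₂ − sin φ₁ · cos φ₂ · cos Δλ )
  = atan2(0.27762, -0.91663) = 163.150° → normalised to [0°, 360°): 163.150°.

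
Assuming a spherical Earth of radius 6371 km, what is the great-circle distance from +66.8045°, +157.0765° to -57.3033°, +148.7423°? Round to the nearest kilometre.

13817 km

Δλ = 148.7423 − 157.0765 = -8.3342°.
Δφ = -57.3033 − 66.8045 = -124.1078°.
a = sin²(Δφ/2) + cos φ₁ · cos φ₂ · sin²(Δλ/2) = 0.781499.
c = 2·atan2(√a, √(1−a)) = 2.16881 rad → d = 6371·c ≈ 13817.46 km.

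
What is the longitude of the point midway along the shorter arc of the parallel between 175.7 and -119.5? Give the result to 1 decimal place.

Signed shortest Δλ from +175.7° to -119.5° is +64.8°.
Midpoint longitude = +175.7° + (+64.8°)/2 = +175.7° + 32.4° = +208.1°.
Normalise into (−180°, 180°]: -151.9°.
(The naïve average (+175.7 + -119.5)/2 = 28.1° is on the wrong side of the globe.)

-151.9°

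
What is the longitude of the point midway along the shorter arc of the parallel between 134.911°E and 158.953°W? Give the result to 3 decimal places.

Signed shortest Δλ from +134.911° to -158.953° is +66.136°.
Midpoint longitude = +134.911° + (+66.136°)/2 = +134.911° + 33.068° = +167.979°.
(The naïve average (+134.911 + -158.953)/2 = -12.021° is on the wrong side of the globe.)

167.979°E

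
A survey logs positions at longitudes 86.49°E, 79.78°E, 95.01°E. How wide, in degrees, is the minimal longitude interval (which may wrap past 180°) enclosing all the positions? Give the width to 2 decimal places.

Sort the longitudes: +79.78°, +86.49°, +95.01°.
Eastward gaps between consecutive values (wrapping around): 6.71°, 8.52°, 344.77°.
Largest gap = 344.77° ⇒ minimal covering band is its complement: 360° − 344.77° = 15.23°.
Band runs from +79.78° eastward to +95.01°.

15.23°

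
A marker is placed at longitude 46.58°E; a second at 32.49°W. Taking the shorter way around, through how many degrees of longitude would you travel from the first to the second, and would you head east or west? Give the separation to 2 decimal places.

Raw difference: -32.49 − 46.58 = -79.07°.
Normalise into (−180°, 180°]: -79.07° stays -79.07°.
Negative ⇒ the second point lies to the west; separation 79.07°.

79.07° west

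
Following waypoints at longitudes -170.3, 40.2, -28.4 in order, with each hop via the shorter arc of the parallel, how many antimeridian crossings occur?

Leg 1: -170.3° → +40.2°, shortest Δλ = -149.5° (west) — crosses 180°.
Leg 2: +40.2° → -28.4°, shortest Δλ = -68.6° (west) — does not cross 180°.
Total crossings: 1.

1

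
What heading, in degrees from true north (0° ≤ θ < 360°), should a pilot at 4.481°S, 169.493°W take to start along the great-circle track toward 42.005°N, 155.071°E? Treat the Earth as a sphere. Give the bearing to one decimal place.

328.9°

Δλ = 155.071 − -169.493 = 324.564°; wrapped into (−180°, 180°]: -35.436°.
θ = atan2( sin Δλ · cos φ₂ , cos φ₁ · sin φ₂ − sin φ₁ · cos φ₂ · cos Δλ )
  = atan2(-0.43084, 0.71445) = -31.091° → normalised to [0°, 360°): 328.909°.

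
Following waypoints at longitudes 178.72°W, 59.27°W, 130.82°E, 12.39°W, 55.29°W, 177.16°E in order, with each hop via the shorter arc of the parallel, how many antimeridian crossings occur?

2

Leg 1: -178.72° → -59.27°, shortest Δλ = 119.45° (east) — does not cross 180°.
Leg 2: -59.27° → +130.82°, shortest Δλ = -169.91° (west) — crosses 180°.
Leg 3: +130.82° → -12.39°, shortest Δλ = -143.21° (west) — does not cross 180°.
Leg 4: -12.39° → -55.29°, shortest Δλ = -42.9° (west) — does not cross 180°.
Leg 5: -55.29° → +177.16°, shortest Δλ = -127.55° (west) — crosses 180°.
Total crossings: 2.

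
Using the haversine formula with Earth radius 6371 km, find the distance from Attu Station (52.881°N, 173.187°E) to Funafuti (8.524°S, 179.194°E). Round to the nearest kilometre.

Δλ = 179.194 − 173.187 = 6.007°.
Δφ = -8.524 − 52.881 = -61.405°.
a = sin²(Δφ/2) + cos φ₁ · cos φ₂ · sin²(Δλ/2) = 0.262331.
c = 2·atan2(√a, √(1−a)) = 1.07545 rad → d = 6371·c ≈ 6851.68 km.

6852 km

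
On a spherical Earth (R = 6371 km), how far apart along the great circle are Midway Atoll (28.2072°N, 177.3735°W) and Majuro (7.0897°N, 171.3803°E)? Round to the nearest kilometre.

Δλ = 171.3803 − -177.3735 = 348.7538°; wrapped into (−180°, 180°]: -11.2462°.
Δφ = 7.0897 − 28.2072 = -21.1175°.
a = sin²(Δφ/2) + cos φ₁ · cos φ₂ · sin²(Δλ/2) = 0.041974.
c = 2·atan2(√a, √(1−a)) = 0.41267 rad → d = 6371·c ≈ 2629.15 km.

2629 km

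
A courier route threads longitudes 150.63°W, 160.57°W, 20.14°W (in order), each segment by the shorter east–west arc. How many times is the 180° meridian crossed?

Leg 1: -150.63° → -160.57°, shortest Δλ = -9.94° (west) — does not cross 180°.
Leg 2: -160.57° → -20.14°, shortest Δλ = 140.43° (east) — does not cross 180°.
Total crossings: 0.

0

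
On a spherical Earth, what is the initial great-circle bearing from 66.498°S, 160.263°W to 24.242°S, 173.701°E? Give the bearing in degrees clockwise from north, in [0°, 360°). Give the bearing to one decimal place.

Δλ = 173.701 − -160.263 = 333.964°; wrapped into (−180°, 180°]: -26.036°.
θ = atan2( sin Δλ · cos φ₂ , cos φ₁ · sin φ₂ − sin φ₁ · cos φ₂ · cos Δλ )
  = atan2(-0.40023, 0.58759) = -34.260° → normalised to [0°, 360°): 325.740°.

325.7°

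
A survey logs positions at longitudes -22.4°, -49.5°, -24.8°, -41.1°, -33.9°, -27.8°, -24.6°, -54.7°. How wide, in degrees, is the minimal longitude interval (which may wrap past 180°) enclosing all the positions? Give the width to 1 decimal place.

Sort the longitudes: -54.7°, -49.5°, -41.1°, -33.9°, -27.8°, -24.8°, -24.6°, -22.4°.
Eastward gaps between consecutive values (wrapping around): 5.2°, 8.4°, 7.2°, 6.1°, 3.0°, 0.2°, 2.2°, 327.7°.
Largest gap = 327.7° ⇒ minimal covering band is its complement: 360° − 327.7° = 32.3°.
Band runs from -54.7° eastward to -22.4°.

32.3°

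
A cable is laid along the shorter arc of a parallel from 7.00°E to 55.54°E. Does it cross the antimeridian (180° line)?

No

Signed shortest Δλ = ((55.54 − 7.00 + 180) mod 360) − 180 = 48.54°.
Going east by 48.54° from +7.00° reaches +55.54° without touching 180°.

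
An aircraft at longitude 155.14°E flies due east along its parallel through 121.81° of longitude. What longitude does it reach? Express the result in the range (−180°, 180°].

Start at +155.14°; shift +121.81° → +276.95°.
+276.95° lies outside (−180°, 180°]; subtract 360° → -83.05°.

83.05°W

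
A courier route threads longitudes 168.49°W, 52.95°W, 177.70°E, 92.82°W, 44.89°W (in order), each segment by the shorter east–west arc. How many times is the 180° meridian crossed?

Leg 1: -168.49° → -52.95°, shortest Δλ = 115.54° (east) — does not cross 180°.
Leg 2: -52.95° → +177.70°, shortest Δλ = -129.35° (west) — crosses 180°.
Leg 3: +177.70° → -92.82°, shortest Δλ = 89.48° (east) — crosses 180°.
Leg 4: -92.82° → -44.89°, shortest Δλ = 47.93° (east) — does not cross 180°.
Total crossings: 2.

2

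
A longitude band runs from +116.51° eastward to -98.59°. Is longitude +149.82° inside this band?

Yes

Band width going east from +116.51° to -98.59°: ((-98.59 − 116.51) mod 360) = 144.90°.
Offset of +149.82° east of the west edge: ((149.82 − 116.51) mod 360) = 33.31°.
33.31° ≤ 144.90° ⇒ inside.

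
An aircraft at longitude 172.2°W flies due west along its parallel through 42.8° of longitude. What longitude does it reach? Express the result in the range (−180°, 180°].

145.0°E

Start at -172.2°; shift −42.8° → -215.0°.
-215.0° lies outside (−180°, 180°]; add 360° → +145.0°.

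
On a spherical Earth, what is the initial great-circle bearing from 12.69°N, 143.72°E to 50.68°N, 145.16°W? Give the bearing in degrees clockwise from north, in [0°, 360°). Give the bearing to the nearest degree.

40°

Δλ = -145.16 − 143.72 = -288.88°; wrapped into (−180°, 180°]: 71.12°.
θ = atan2( sin Δλ · cos φ₂ , cos φ₁ · sin φ₂ − sin φ₁ · cos φ₂ · cos Δλ )
  = atan2(0.59956, 0.70968) = 40.192° → normalised to [0°, 360°): 40.192°.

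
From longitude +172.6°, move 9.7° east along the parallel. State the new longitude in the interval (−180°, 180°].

Start at +172.6°; shift +9.7° → +182.3°.
+182.3° lies outside (−180°, 180°]; subtract 360° → -177.7°.

-177.7°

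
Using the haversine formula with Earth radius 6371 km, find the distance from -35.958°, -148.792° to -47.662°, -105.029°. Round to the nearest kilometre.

3795 km

Δλ = -105.029 − -148.792 = 43.763°.
Δφ = -47.662 − -35.958 = -11.704°.
a = sin²(Δφ/2) + cos φ₁ · cos φ₂ · sin²(Δλ/2) = 0.086117.
c = 2·atan2(√a, √(1−a)) = 0.59568 rad → d = 6371·c ≈ 3795.10 km.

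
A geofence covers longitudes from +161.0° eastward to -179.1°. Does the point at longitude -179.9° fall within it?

Band width going east from +161.0° to -179.1°: ((-179.1 − 161.0) mod 360) = 19.9°.
Offset of -179.9° east of the west edge: ((-179.9 − 161.0) mod 360) = 19.1°.
19.1° ≤ 19.9° ⇒ inside.

Yes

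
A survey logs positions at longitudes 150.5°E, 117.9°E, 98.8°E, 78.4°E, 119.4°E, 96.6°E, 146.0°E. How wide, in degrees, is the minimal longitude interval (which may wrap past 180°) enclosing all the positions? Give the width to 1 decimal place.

Sort the longitudes: +78.4°, +96.6°, +98.8°, +117.9°, +119.4°, +146.0°, +150.5°.
Eastward gaps between consecutive values (wrapping around): 18.2°, 2.2°, 19.1°, 1.5°, 26.6°, 4.5°, 287.9°.
Largest gap = 287.9° ⇒ minimal covering band is its complement: 360° − 287.9° = 72.1°.
Band runs from +78.4° eastward to +150.5°.

72.1°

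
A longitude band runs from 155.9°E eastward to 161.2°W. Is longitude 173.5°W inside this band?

Band width going east from +155.9° to -161.2°: ((-161.2 − 155.9) mod 360) = 42.9°.
Offset of -173.5° east of the west edge: ((-173.5 − 155.9) mod 360) = 30.6°.
30.6° ≤ 42.9° ⇒ inside.

Yes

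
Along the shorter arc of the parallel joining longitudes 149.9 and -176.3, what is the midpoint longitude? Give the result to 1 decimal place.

Signed shortest Δλ from +149.9° to -176.3° is +33.8°.
Midpoint longitude = +149.9° + (+33.8°)/2 = +149.9° + 16.9° = +166.8°.
(The naïve average (+149.9 + -176.3)/2 = -13.2° is on the wrong side of the globe.)

+166.8°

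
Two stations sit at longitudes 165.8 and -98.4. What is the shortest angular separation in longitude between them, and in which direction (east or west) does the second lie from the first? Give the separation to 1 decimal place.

95.8° east

Raw difference: -98.4 − 165.8 = -264.2°.
Normalise into (−180°, 180°]: -264.2° + 360° = 95.8°.
Positive ⇒ the second point lies to the east; separation 95.8°.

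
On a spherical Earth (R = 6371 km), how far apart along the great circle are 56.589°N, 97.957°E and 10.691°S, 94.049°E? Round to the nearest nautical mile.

4044 nmi

Δλ = 94.049 − 97.957 = -3.908°.
Δφ = -10.691 − 56.589 = -67.280°.
a = sin²(Δφ/2) + cos φ₁ · cos φ₂ · sin²(Δλ/2) = 0.307515.
c = 2·atan2(√a, √(1−a)) = 1.17562 rad → d = 6371·c ≈ 7489.88 km ≈ 4044.21 nmi.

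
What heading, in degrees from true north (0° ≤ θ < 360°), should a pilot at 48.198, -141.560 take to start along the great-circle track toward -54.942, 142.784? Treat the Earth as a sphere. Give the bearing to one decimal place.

Δλ = 142.784 − -141.560 = 284.344°; wrapped into (−180°, 180°]: -75.656°.
θ = atan2( sin Δλ · cos φ₂ , cos φ₁ · sin φ₂ − sin φ₁ · cos φ₂ · cos Δλ )
  = atan2(-0.55650, -0.65171) = -139.506° → normalised to [0°, 360°): 220.494°.

220.5°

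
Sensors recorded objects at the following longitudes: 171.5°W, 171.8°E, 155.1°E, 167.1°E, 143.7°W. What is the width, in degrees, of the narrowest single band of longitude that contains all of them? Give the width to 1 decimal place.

Sort the longitudes: -171.5°, -143.7°, +155.1°, +167.1°, +171.8°.
Eastward gaps between consecutive values (wrapping around): 27.8°, 298.8°, 12.0°, 4.7°, 16.7°.
Largest gap = 298.8° ⇒ minimal covering band is its complement: 360° − 298.8° = 61.2°.
Band runs from +155.1° eastward to -143.7°, crossing the antimeridian.

61.2°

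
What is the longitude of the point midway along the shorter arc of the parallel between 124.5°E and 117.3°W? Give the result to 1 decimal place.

176.4°W

Signed shortest Δλ from +124.5° to -117.3° is +118.2°.
Midpoint longitude = +124.5° + (+118.2°)/2 = +124.5° + 59.1° = +183.6°.
Normalise into (−180°, 180°]: -176.4°.
(The naïve average (+124.5 + -117.3)/2 = 3.6° is on the wrong side of the globe.)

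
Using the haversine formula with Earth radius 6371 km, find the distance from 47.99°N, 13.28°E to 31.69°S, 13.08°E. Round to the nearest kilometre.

8860 km

Δλ = 13.08 − 13.28 = -0.20°.
Δφ = -31.69 − 47.99 = -79.68°.
a = sin²(Δφ/2) + cos φ₁ · cos φ₂ · sin²(Δλ/2) = 0.410429.
c = 2·atan2(√a, √(1−a)) = 1.39068 rad → d = 6371·c ≈ 8860.03 km.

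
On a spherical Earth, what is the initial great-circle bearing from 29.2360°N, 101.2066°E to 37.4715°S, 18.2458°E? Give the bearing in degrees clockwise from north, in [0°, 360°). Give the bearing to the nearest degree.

234°

Δλ = 18.2458 − 101.2066 = -82.9608°.
θ = atan2( sin Δλ · cos φ₂ , cos φ₁ · sin φ₂ − sin φ₁ · cos φ₂ · cos Δλ )
  = atan2(-0.78767, -0.57837) = -126.289° → normalised to [0°, 360°): 233.711°.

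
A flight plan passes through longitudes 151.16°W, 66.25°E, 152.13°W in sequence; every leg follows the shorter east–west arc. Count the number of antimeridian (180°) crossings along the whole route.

2

Leg 1: -151.16° → +66.25°, shortest Δλ = -142.59° (west) — crosses 180°.
Leg 2: +66.25° → -152.13°, shortest Δλ = 141.62° (east) — crosses 180°.
Total crossings: 2.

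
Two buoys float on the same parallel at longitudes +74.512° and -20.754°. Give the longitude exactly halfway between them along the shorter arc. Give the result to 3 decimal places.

Signed shortest Δλ from +74.512° to -20.754° is -95.266°.
Midpoint longitude = +74.512° + (-95.266°)/2 = +74.512° − 47.633° = +26.879°.

+26.879°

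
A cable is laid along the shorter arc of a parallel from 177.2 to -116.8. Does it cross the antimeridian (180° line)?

Yes

Naïve |-116.8 − 177.2| = 294.0° > 180°, so the shorter arc goes the other way round — across 180°.
Signed shortest Δλ = ((-116.8 − 177.2 + 180) mod 360) − 180 = 66.0°.
Going east by 66.0° from +177.2° passes through 180° before reaching -116.8°.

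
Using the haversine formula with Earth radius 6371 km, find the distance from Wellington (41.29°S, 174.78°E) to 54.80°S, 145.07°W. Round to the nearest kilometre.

3281 km

Δλ = -145.07 − 174.78 = -319.85°; wrapped into (−180°, 180°]: 40.15°.
Δφ = -54.80 − -41.29 = -13.51°.
a = sin²(Δφ/2) + cos φ₁ · cos φ₂ · sin²(Δλ/2) = 0.064866.
c = 2·atan2(√a, √(1−a)) = 0.51505 rad → d = 6371·c ≈ 3281.38 km.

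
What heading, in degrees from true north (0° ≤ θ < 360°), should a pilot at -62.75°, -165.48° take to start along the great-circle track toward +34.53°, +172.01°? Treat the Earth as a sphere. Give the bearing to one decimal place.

341.4°

Δλ = 172.01 − -165.48 = 337.49°; wrapped into (−180°, 180°]: -22.51°.
θ = atan2( sin Δλ · cos φ₂ , cos φ₁ · sin φ₂ − sin φ₁ · cos φ₂ · cos Δλ )
  = atan2(-0.31540, 0.93614) = -18.619° → normalised to [0°, 360°): 341.381°.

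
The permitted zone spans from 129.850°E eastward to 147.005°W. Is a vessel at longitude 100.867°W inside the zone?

No

Band width going east from +129.850° to -147.005°: ((-147.005 − 129.850) mod 360) = 83.145°.
Offset of -100.867° east of the west edge: ((-100.867 − 129.850) mod 360) = 129.283°.
129.283° > 83.145° ⇒ outside.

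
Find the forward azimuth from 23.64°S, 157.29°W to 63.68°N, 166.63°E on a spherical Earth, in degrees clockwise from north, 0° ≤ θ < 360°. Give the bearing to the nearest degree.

345°

Δλ = 166.63 − -157.29 = 323.92°; wrapped into (−180°, 180°]: -36.08°.
θ = atan2( sin Δλ · cos φ₂ , cos φ₁ · sin φ₂ − sin φ₁ · cos φ₂ · cos Δλ )
  = atan2(-0.26112, 0.96480) = -15.144° → normalised to [0°, 360°): 344.856°.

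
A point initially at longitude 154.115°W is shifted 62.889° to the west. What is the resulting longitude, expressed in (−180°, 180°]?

Start at -154.115°; shift −62.889° → -217.004°.
-217.004° lies outside (−180°, 180°]; add 360° → +142.996°.

142.996°E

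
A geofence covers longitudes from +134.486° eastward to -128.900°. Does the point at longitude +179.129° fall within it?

Yes

Band width going east from +134.486° to -128.900°: ((-128.900 − 134.486) mod 360) = 96.614°.
Offset of +179.129° east of the west edge: ((179.129 − 134.486) mod 360) = 44.643°.
44.643° ≤ 96.614° ⇒ inside.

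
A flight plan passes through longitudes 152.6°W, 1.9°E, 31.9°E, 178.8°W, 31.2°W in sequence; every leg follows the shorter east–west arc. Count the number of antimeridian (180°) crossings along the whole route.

1

Leg 1: -152.6° → +1.9°, shortest Δλ = 154.5° (east) — does not cross 180°.
Leg 2: +1.9° → +31.9°, shortest Δλ = 30.0° (east) — does not cross 180°.
Leg 3: +31.9° → -178.8°, shortest Δλ = 149.3° (east) — crosses 180°.
Leg 4: -178.8° → -31.2°, shortest Δλ = 147.6° (east) — does not cross 180°.
Total crossings: 1.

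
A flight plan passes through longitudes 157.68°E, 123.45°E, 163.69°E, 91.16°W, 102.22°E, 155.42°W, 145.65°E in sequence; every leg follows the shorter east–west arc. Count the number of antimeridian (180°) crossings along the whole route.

Leg 1: +157.68° → +123.45°, shortest Δλ = -34.23° (west) — does not cross 180°.
Leg 2: +123.45° → +163.69°, shortest Δλ = 40.24° (east) — does not cross 180°.
Leg 3: +163.69° → -91.16°, shortest Δλ = 105.15° (east) — crosses 180°.
Leg 4: -91.16° → +102.22°, shortest Δλ = -166.62° (west) — crosses 180°.
Leg 5: +102.22° → -155.42°, shortest Δλ = 102.36° (east) — crosses 180°.
Leg 6: -155.42° → +145.65°, shortest Δλ = -58.93° (west) — crosses 180°.
Total crossings: 4.

4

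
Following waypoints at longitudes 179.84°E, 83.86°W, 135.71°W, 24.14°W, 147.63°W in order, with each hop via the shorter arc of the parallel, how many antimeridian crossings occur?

1

Leg 1: +179.84° → -83.86°, shortest Δλ = 96.3° (east) — crosses 180°.
Leg 2: -83.86° → -135.71°, shortest Δλ = -51.85° (west) — does not cross 180°.
Leg 3: -135.71° → -24.14°, shortest Δλ = 111.57° (east) — does not cross 180°.
Leg 4: -24.14° → -147.63°, shortest Δλ = -123.49° (west) — does not cross 180°.
Total crossings: 1.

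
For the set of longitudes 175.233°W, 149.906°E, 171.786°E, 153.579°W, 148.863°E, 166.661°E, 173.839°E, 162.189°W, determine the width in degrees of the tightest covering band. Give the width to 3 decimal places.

57.558°

Sort the longitudes: -175.233°, -162.189°, -153.579°, +148.863°, +149.906°, +166.661°, +171.786°, +173.839°.
Eastward gaps between consecutive values (wrapping around): 13.044°, 8.610°, 302.442°, 1.043°, 16.755°, 5.125°, 2.053°, 10.928°.
Largest gap = 302.442° ⇒ minimal covering band is its complement: 360° − 302.442° = 57.558°.
Band runs from +148.863° eastward to -153.579°, crossing the antimeridian.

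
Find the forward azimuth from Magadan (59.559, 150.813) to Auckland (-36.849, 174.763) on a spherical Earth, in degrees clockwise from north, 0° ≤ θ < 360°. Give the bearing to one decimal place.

Δλ = 174.763 − 150.813 = 23.950°.
θ = atan2( sin Δλ · cos φ₂ , cos φ₁ · sin φ₂ − sin φ₁ · cos φ₂ · cos Δλ )
  = atan2(0.32484, -0.93435) = 160.829° → normalised to [0°, 360°): 160.829°.

160.8°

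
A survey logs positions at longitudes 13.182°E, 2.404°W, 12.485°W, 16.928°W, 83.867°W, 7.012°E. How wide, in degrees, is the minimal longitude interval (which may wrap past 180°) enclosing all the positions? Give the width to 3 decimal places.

Sort the longitudes: -83.867°, -16.928°, -12.485°, -2.404°, +7.012°, +13.182°.
Eastward gaps between consecutive values (wrapping around): 66.939°, 4.443°, 10.081°, 9.416°, 6.170°, 262.951°.
Largest gap = 262.951° ⇒ minimal covering band is its complement: 360° − 262.951° = 97.049°.
Band runs from -83.867° eastward to +13.182°.

97.049°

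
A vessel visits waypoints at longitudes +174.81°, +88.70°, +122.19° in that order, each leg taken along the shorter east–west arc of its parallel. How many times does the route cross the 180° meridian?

0

Leg 1: +174.81° → +88.70°, shortest Δλ = -86.11° (west) — does not cross 180°.
Leg 2: +88.70° → +122.19°, shortest Δλ = 33.49° (east) — does not cross 180°.
Total crossings: 0.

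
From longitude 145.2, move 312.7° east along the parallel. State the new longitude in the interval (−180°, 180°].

+97.9°

Start at +145.2°; shift +312.7° → +457.9°.
+457.9° lies outside (−180°, 180°]; subtract 360° → +97.9°.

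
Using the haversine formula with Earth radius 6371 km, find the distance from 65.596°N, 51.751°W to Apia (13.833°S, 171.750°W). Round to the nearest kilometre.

Δλ = -171.750 − -51.751 = -119.999°.
Δφ = -13.833 − 65.596 = -79.429°.
a = sin²(Δφ/2) + cos φ₁ · cos φ₂ · sin²(Δλ/2) = 0.709159.
c = 2·atan2(√a, √(1−a)) = 2.00239 rad → d = 6371·c ≈ 12757.22 km.

12757 km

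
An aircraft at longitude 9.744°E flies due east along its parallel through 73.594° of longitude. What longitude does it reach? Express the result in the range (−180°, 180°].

Start at +9.744°; shift +73.594° → +83.338°.
+83.338° already lies in (−180°, 180°].

83.338°E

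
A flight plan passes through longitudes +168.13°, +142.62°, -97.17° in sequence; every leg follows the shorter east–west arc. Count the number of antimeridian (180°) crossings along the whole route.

Leg 1: +168.13° → +142.62°, shortest Δλ = -25.51° (west) — does not cross 180°.
Leg 2: +142.62° → -97.17°, shortest Δλ = 120.21° (east) — crosses 180°.
Total crossings: 1.

1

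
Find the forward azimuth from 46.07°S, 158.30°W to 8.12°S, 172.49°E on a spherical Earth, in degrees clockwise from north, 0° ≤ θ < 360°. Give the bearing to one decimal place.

317.3°

Δλ = 172.49 − -158.30 = 330.79°; wrapped into (−180°, 180°]: -29.21°.
θ = atan2( sin Δλ · cos φ₂ , cos φ₁ · sin φ₂ − sin φ₁ · cos φ₂ · cos Δλ )
  = atan2(-0.48312, 0.52431) = -42.659° → normalised to [0°, 360°): 317.341°.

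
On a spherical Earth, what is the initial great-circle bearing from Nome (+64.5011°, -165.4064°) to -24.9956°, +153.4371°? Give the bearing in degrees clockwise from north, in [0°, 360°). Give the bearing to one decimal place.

216.8°

Δλ = 153.4371 − -165.4064 = 318.8435°; wrapped into (−180°, 180°]: -41.1565°.
θ = atan2( sin Δλ · cos φ₂ , cos φ₁ · sin φ₂ − sin φ₁ · cos φ₂ · cos Δλ )
  = atan2(-0.59648, -0.79783) = -143.217° → normalised to [0°, 360°): 216.783°.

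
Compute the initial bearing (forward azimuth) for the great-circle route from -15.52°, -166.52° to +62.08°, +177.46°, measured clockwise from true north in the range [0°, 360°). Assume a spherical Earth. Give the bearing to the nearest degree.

352°

Δλ = 177.46 − -166.52 = 343.98°; wrapped into (−180°, 180°]: -16.02°.
θ = atan2( sin Δλ · cos φ₂ , cos φ₁ · sin φ₂ − sin φ₁ · cos φ₂ · cos Δλ )
  = atan2(-0.12922, 0.97181) = -7.574° → normalised to [0°, 360°): 352.426°.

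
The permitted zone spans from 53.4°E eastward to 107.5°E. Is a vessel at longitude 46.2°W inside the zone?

Band width going east from +53.4° to +107.5°: ((107.5 − 53.4) mod 360) = 54.1°.
Offset of -46.2° east of the west edge: ((-46.2 − 53.4) mod 360) = 260.4°.
260.4° > 54.1° ⇒ outside.

No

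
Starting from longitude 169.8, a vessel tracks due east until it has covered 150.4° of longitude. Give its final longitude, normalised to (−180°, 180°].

-39.8°

Start at +169.8°; shift +150.4° → +320.2°.
+320.2° lies outside (−180°, 180°]; subtract 360° → -39.8°.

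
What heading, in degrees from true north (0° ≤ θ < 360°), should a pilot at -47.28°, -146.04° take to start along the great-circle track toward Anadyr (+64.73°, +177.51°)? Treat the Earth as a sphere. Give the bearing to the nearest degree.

344°

Δλ = 177.51 − -146.04 = 323.55°; wrapped into (−180°, 180°]: -36.45°.
θ = atan2( sin Δλ · cos φ₂ , cos φ₁ · sin φ₂ − sin φ₁ · cos φ₂ · cos Δλ )
  = atan2(-0.25362, 0.86577) = -16.328° → normalised to [0°, 360°): 343.672°.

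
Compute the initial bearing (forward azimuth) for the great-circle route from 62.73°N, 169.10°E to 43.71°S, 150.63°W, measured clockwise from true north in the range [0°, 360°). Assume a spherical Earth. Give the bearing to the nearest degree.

150°

Δλ = -150.63 − 169.10 = -319.73°; wrapped into (−180°, 180°]: 40.27°.
θ = atan2( sin Δλ · cos φ₂ , cos φ₁ · sin φ₂ − sin φ₁ · cos φ₂ · cos Δλ )
  = atan2(0.46724, -0.80685) = 149.925° → normalised to [0°, 360°): 149.925°.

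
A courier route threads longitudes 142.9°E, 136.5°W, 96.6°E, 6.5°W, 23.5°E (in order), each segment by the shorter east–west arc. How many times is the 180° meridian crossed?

2

Leg 1: +142.9° → -136.5°, shortest Δλ = 80.6° (east) — crosses 180°.
Leg 2: -136.5° → +96.6°, shortest Δλ = -126.9° (west) — crosses 180°.
Leg 3: +96.6° → -6.5°, shortest Δλ = -103.1° (west) — does not cross 180°.
Leg 4: -6.5° → +23.5°, shortest Δλ = 30.0° (east) — does not cross 180°.
Total crossings: 2.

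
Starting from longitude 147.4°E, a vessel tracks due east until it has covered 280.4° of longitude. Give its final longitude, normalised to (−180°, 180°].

Start at +147.4°; shift +280.4° → +427.8°.
+427.8° lies outside (−180°, 180°]; subtract 360° → +67.8°.

67.8°E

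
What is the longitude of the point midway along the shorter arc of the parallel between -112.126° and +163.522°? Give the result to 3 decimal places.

Signed shortest Δλ from -112.126° to +163.522° is -84.352°.
Midpoint longitude = -112.126° + (-84.352°)/2 = -112.126° − 42.176° = -154.302°.
(The naïve average (-112.126 + +163.522)/2 = 25.698° is on the wrong side of the globe.)

-154.302°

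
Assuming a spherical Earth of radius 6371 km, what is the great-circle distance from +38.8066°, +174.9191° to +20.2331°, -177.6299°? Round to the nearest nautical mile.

1180 nmi

Δλ = -177.6299 − 174.9191 = -352.5490°; wrapped into (−180°, 180°]: 7.4510°.
Δφ = 20.2331 − 38.8066 = -18.5735°.
a = sin²(Δφ/2) + cos φ₁ · cos φ₂ · sin²(Δλ/2) = 0.029129.
c = 2·atan2(√a, √(1−a)) = 0.34302 rad → d = 6371·c ≈ 2185.41 km ≈ 1180.03 nmi.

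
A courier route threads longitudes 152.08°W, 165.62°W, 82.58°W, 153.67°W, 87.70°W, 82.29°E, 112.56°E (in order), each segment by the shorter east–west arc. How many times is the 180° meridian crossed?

0

Leg 1: -152.08° → -165.62°, shortest Δλ = -13.54° (west) — does not cross 180°.
Leg 2: -165.62° → -82.58°, shortest Δλ = 83.04° (east) — does not cross 180°.
Leg 3: -82.58° → -153.67°, shortest Δλ = -71.09° (west) — does not cross 180°.
Leg 4: -153.67° → -87.70°, shortest Δλ = 65.97° (east) — does not cross 180°.
Leg 5: -87.70° → +82.29°, shortest Δλ = 169.99° (east) — does not cross 180°.
Leg 6: +82.29° → +112.56°, shortest Δλ = 30.27° (east) — does not cross 180°.
Total crossings: 0.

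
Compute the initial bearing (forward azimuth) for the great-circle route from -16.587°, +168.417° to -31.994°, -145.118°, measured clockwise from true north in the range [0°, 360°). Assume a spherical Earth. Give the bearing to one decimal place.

119.0°

Δλ = -145.118 − 168.417 = -313.535°; wrapped into (−180°, 180°]: 46.465°.
θ = atan2( sin Δλ · cos φ₂ , cos φ₁ · sin φ₂ − sin φ₁ · cos φ₂ · cos Δλ )
  = atan2(0.61484, -0.34102) = 119.015° → normalised to [0°, 360°): 119.015°.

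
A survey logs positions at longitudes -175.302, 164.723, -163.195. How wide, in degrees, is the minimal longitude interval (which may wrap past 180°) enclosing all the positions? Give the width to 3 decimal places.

Sort the longitudes: -175.302°, -163.195°, +164.723°.
Eastward gaps between consecutive values (wrapping around): 12.107°, 327.918°, 19.975°.
Largest gap = 327.918° ⇒ minimal covering band is its complement: 360° − 327.918° = 32.082°.
Band runs from +164.723° eastward to -163.195°, crossing the antimeridian.

32.082°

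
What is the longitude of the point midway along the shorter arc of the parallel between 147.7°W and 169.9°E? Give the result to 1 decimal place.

Signed shortest Δλ from -147.7° to +169.9° is -42.4°.
Midpoint longitude = -147.7° + (-42.4°)/2 = -147.7° − 21.2° = -168.9°.
(The naïve average (-147.7 + +169.9)/2 = 11.1° is on the wrong side of the globe.)

168.9°W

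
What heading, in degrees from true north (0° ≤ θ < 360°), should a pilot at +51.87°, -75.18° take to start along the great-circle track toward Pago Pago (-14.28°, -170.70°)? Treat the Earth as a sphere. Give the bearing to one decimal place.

265.3°

Δλ = -170.70 − -75.18 = -95.52°.
θ = atan2( sin Δλ · cos φ₂ , cos φ₁ · sin φ₂ − sin φ₁ · cos φ₂ · cos Δλ )
  = atan2(-0.96461, -0.07897) = -94.680° → normalised to [0°, 360°): 265.320°.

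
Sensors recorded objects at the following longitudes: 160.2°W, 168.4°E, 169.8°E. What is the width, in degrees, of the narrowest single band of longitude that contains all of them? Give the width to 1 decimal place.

31.4°

Sort the longitudes: -160.2°, +168.4°, +169.8°.
Eastward gaps between consecutive values (wrapping around): 328.6°, 1.4°, 30.0°.
Largest gap = 328.6° ⇒ minimal covering band is its complement: 360° − 328.6° = 31.4°.
Band runs from +168.4° eastward to -160.2°, crossing the antimeridian.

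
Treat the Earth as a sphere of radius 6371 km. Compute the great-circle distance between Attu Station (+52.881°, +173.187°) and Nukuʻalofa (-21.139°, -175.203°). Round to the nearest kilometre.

Δλ = -175.203 − 173.187 = -348.390°; wrapped into (−180°, 180°]: 11.610°.
Δφ = -21.139 − 52.881 = -74.020°.
a = sin²(Δφ/2) + cos φ₁ · cos φ₂ · sin²(Δλ/2) = 0.368107.
c = 2·atan2(√a, √(1−a)) = 1.30385 rad → d = 6371·c ≈ 8306.84 km.

8307 km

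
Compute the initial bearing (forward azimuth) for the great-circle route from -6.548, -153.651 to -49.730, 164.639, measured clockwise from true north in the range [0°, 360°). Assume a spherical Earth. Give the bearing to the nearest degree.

Δλ = 164.639 − -153.651 = 318.290°; wrapped into (−180°, 180°]: -41.710°.
θ = atan2( sin Δλ · cos φ₂ , cos φ₁ · sin φ₂ − sin φ₁ · cos φ₂ · cos Δλ )
  = atan2(-0.43008, -0.70300) = -148.543° → normalised to [0°, 360°): 211.457°.

211°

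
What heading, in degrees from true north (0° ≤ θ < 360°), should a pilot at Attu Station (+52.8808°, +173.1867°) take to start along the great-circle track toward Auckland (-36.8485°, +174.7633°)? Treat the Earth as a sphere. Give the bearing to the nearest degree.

Δλ = 174.7633 − 173.1867 = 1.5766°.
θ = atan2( sin Δλ · cos φ₂ , cos φ₁ · sin φ₂ − sin φ₁ · cos φ₂ · cos Δλ )
  = atan2(0.02202, -0.99975) = 178.738° → normalised to [0°, 360°): 178.738°.

179°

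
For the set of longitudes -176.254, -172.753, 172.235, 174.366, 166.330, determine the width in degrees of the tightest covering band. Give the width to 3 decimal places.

20.917°

Sort the longitudes: -176.254°, -172.753°, +166.330°, +172.235°, +174.366°.
Eastward gaps between consecutive values (wrapping around): 3.501°, 339.083°, 5.905°, 2.131°, 9.380°.
Largest gap = 339.083° ⇒ minimal covering band is its complement: 360° − 339.083° = 20.917°.
Band runs from +166.330° eastward to -172.753°, crossing the antimeridian.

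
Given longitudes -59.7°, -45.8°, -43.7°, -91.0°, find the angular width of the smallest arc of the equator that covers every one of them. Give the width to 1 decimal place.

Sort the longitudes: -91.0°, -59.7°, -45.8°, -43.7°.
Eastward gaps between consecutive values (wrapping around): 31.3°, 13.9°, 2.1°, 312.7°.
Largest gap = 312.7° ⇒ minimal covering band is its complement: 360° − 312.7° = 47.3°.
Band runs from -91.0° eastward to -43.7°.

47.3°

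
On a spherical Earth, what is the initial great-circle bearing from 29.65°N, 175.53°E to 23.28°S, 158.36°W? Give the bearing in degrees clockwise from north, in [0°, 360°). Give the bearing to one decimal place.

151.7°

Δλ = -158.36 − 175.53 = -333.89°; wrapped into (−180°, 180°]: 26.11°.
θ = atan2( sin Δλ · cos φ₂ , cos φ₁ · sin φ₂ − sin φ₁ · cos φ₂ · cos Δλ )
  = atan2(0.40427, -0.75153) = 151.723° → normalised to [0°, 360°): 151.723°.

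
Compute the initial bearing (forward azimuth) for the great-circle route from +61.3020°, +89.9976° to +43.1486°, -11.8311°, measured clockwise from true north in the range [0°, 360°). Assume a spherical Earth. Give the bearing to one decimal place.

Δλ = -11.8311 − 89.9976 = -101.8287°.
θ = atan2( sin Δλ · cos φ₂ , cos φ₁ · sin φ₂ − sin φ₁ · cos φ₂ · cos Δλ )
  = atan2(-0.71409, 0.45958) = -57.235° → normalised to [0°, 360°): 302.765°.

302.8°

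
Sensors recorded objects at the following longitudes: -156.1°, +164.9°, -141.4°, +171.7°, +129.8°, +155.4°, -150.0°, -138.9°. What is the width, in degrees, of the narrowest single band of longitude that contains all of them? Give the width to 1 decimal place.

Sort the longitudes: -156.1°, -150.0°, -141.4°, -138.9°, +129.8°, +155.4°, +164.9°, +171.7°.
Eastward gaps between consecutive values (wrapping around): 6.1°, 8.6°, 2.5°, 268.7°, 25.6°, 9.5°, 6.8°, 32.2°.
Largest gap = 268.7° ⇒ minimal covering band is its complement: 360° − 268.7° = 91.3°.
Band runs from +129.8° eastward to -138.9°, crossing the antimeridian.

91.3°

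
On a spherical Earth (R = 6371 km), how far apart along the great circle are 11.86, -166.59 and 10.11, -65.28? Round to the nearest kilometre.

Δλ = -65.28 − -166.59 = 101.31°.
Δφ = 10.11 − 11.86 = -1.75°.
a = sin²(Δφ/2) + cos φ₁ · cos φ₂ · sin²(Δλ/2) = 0.576437.
c = 2·atan2(√a, √(1−a)) = 1.72427 rad → d = 6371·c ≈ 10985.34 km.

10985 km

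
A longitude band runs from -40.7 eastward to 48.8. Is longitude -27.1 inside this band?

Band width going east from -40.7° to +48.8°: ((48.8 − -40.7) mod 360) = 89.5°.
Offset of -27.1° east of the west edge: ((-27.1 − -40.7) mod 360) = 13.6°.
13.6° ≤ 89.5° ⇒ inside.

Yes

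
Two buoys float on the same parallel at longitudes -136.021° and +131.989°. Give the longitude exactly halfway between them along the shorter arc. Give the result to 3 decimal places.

+177.984°

Signed shortest Δλ from -136.021° to +131.989° is -91.990°.
Midpoint longitude = -136.021° + (-91.990°)/2 = -136.021° − 45.995° = -182.016°.
Normalise into (−180°, 180°]: +177.984°.
(The naïve average (-136.021 + +131.989)/2 = -2.016° is on the wrong side of the globe.)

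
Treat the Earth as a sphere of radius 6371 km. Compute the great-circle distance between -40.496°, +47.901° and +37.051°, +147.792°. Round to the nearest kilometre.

13311 km

Δλ = 147.792 − 47.901 = 99.891°.
Δφ = 37.051 − -40.496 = 77.547°.
a = sin²(Δφ/2) + cos φ₁ · cos φ₂ · sin²(Δλ/2) = 0.747765.
c = 2·atan2(√a, √(1−a)) = 2.08924 rad → d = 6371·c ≈ 13310.55 km.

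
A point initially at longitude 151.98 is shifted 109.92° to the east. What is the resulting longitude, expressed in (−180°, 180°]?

-98.10°

Start at +151.98°; shift +109.92° → +261.90°.
+261.90° lies outside (−180°, 180°]; subtract 360° → -98.10°.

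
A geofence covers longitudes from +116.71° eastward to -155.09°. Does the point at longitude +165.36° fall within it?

Band width going east from +116.71° to -155.09°: ((-155.09 − 116.71) mod 360) = 88.20°.
Offset of +165.36° east of the west edge: ((165.36 − 116.71) mod 360) = 48.65°.
48.65° ≤ 88.20° ⇒ inside.

Yes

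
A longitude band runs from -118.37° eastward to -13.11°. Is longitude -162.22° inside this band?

No

Band width going east from -118.37° to -13.11°: ((-13.11 − -118.37) mod 360) = 105.26°.
Offset of -162.22° east of the west edge: ((-162.22 − -118.37) mod 360) = 316.15°.
316.15° > 105.26° ⇒ outside.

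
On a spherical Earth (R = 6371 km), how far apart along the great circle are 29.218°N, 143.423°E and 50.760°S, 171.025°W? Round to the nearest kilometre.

9953 km

Δλ = -171.025 − 143.423 = -314.448°; wrapped into (−180°, 180°]: 45.552°.
Δφ = -50.760 − 29.218 = -79.978°.
a = sin²(Δφ/2) + cos φ₁ · cos φ₂ · sin²(Δλ/2) = 0.495728.
c = 2·atan2(√a, √(1−a)) = 1.56225 rad → d = 6371·c ≈ 9953.11 km.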